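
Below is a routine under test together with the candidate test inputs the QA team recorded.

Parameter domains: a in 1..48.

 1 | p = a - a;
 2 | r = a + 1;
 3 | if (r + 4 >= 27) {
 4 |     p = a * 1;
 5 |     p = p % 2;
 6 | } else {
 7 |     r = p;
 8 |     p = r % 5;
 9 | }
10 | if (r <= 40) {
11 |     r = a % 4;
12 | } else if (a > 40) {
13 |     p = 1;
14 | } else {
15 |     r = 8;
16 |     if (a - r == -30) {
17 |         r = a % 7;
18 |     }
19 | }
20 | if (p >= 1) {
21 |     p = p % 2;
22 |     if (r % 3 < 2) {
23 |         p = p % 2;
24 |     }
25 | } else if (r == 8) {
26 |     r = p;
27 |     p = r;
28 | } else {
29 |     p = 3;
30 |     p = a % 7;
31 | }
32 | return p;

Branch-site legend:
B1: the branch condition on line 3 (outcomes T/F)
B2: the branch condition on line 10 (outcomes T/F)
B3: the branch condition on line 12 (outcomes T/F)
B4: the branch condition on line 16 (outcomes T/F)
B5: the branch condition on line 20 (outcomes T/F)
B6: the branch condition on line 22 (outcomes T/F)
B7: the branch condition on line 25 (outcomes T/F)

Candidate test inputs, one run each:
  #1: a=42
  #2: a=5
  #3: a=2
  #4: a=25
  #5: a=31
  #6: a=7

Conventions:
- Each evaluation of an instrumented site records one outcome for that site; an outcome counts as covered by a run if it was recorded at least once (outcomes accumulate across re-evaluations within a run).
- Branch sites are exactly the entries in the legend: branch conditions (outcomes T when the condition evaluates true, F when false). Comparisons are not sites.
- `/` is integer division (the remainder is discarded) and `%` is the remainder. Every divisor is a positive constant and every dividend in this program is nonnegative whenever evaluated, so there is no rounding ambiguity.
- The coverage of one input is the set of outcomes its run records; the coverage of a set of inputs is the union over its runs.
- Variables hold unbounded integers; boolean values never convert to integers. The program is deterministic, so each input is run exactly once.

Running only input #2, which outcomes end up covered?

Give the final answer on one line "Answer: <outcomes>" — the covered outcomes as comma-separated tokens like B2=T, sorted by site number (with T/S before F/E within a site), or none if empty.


Simulating input #2 (a=5) step by step:
  B1->F, B2->T, B5->F, B7->F
as a set, this run covers: B1=F, B2=T, B5=F, B7=F
Answer: B1=F, B2=T, B5=F, B7=F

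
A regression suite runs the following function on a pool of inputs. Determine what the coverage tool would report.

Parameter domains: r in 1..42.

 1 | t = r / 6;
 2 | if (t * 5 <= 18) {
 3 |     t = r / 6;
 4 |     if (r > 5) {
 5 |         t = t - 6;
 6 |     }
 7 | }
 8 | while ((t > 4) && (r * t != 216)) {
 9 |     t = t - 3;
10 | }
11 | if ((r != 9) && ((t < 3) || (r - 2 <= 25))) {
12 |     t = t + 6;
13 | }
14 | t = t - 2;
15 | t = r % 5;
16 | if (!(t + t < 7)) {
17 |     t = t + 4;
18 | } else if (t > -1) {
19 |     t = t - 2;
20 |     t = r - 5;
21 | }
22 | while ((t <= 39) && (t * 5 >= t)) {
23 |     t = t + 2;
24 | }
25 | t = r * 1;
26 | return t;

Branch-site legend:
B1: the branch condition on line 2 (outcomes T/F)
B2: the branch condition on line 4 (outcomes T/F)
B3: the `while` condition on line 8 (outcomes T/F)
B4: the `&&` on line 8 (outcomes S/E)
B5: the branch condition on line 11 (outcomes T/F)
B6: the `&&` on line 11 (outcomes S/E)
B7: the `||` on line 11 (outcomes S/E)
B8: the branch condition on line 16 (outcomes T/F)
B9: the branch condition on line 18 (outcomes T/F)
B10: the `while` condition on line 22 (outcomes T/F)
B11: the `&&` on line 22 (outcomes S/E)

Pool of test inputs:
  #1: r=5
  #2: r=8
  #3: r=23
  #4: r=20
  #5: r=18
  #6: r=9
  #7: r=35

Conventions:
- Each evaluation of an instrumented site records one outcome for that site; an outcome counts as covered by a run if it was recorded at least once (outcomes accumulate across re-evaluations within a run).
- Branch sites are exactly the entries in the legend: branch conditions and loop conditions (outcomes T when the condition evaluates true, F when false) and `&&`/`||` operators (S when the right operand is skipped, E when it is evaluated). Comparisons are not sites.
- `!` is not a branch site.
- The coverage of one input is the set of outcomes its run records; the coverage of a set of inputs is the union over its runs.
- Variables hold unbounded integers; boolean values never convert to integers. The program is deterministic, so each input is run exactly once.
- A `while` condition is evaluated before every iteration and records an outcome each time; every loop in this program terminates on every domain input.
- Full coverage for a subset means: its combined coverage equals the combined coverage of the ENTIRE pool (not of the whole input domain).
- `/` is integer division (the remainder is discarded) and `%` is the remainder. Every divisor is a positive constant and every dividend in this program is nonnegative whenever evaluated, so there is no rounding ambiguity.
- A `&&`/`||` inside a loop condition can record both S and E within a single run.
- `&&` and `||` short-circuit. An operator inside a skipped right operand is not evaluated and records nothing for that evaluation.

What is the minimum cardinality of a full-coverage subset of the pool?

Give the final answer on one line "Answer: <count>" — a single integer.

#1 (r=5) -> B1->T, B2->F, B4->S, B3->F, B6->E, B7->S, B5->T, B8->F, B9->T, B11->E, B10->T, B11->E, B10->T, B11->E, ...; covered: B1=T, B2=F, B3=F, B4=S, B5=T, B6=E, B7=S, B8=F, B9=T, B10=T, B10=F, B11=S, B11=E
#2 (r=8) -> B1->T, B2->T, B4->S, B3->F, B6->E, B7->S, B5->T, B8->F, B9->T, B11->E, B10->T, B11->E, B10->T, B11->E, ...; covered: B1=T, B2=T, B3=F, B4=S, B5=T, B6=E, B7=S, B8=F, B9=T, B10=T, B10=F, B11=S, B11=E
#3 (r=23) -> B1->T, B2->T, B4->S, B3->F, B6->E, B7->S, B5->T, B8->F, B9->T, B11->E, B10->T, B11->E, B10->T, B11->E, ...; covered: B1=T, B2=T, B3=F, B4=S, B5=T, B6=E, B7=S, B8=F, B9=T, B10=T, B10=F, B11=S, B11=E
#4 (r=20) -> B1->T, B2->T, B4->S, B3->F, B6->E, B7->S, B5->T, B8->F, B9->T, B11->E, B10->T, B11->E, B10->T, B11->E, ...; covered: B1=T, B2=T, B3=F, B4=S, B5=T, B6=E, B7=S, B8=F, B9=T, B10=T, B10=F, B11=S, B11=E
#5 (r=18) -> B1->T, B2->T, B4->S, B3->F, B6->E, B7->S, B5->T, B8->F, B9->T, B11->E, B10->T, B11->E, B10->T, B11->E, ...; covered: B1=T, B2=T, B3=F, B4=S, B5=T, B6=E, B7=S, B8=F, B9=T, B10=T, B10=F, B11=S, B11=E
#6 (r=9) -> B1->T, B2->T, B4->S, B3->F, B6->S, B5->F, B8->T, B11->E, B10->T, B11->E, B10->T, B11->E, B10->T, B11->E, ...; covered: B1=T, B2=T, B3=F, B4=S, B5=F, B6=S, B8=T, B10=T, B10=F, B11=S, B11=E
#7 (r=35) -> B1->F, B4->E, B3->T, B4->S, B3->F, B6->E, B7->S, B5->T, B8->F, B9->T, B11->E, B10->T, B11->E, B10->T, ...; covered: B1=F, B3=T, B3=F, B4=S, B4=E, B5=T, B6=E, B7=S, B8=F, B9=T, B10=T, B10=F, B11=S, B11=E
the full pool covers 20 outcomes: B1=T, B1=F, B2=T, B2=F, B3=T, B3=F, B4=S, B4=E, B5=T, B5=F, B6=S, B6=E, B7=S, B8=T, B8=F, B9=T, B10=T, B10=F, B11=S, B11=E
every size-1 subset falls short of the 20 outcomes (best: 14/20)
every size-2 subset falls short of the 20 outcomes (best: 19/20)
the canonical winner is {1, 6, 7}: size 3, full 20-outcome coverage, earliest index list among size-3 covers

Answer: 3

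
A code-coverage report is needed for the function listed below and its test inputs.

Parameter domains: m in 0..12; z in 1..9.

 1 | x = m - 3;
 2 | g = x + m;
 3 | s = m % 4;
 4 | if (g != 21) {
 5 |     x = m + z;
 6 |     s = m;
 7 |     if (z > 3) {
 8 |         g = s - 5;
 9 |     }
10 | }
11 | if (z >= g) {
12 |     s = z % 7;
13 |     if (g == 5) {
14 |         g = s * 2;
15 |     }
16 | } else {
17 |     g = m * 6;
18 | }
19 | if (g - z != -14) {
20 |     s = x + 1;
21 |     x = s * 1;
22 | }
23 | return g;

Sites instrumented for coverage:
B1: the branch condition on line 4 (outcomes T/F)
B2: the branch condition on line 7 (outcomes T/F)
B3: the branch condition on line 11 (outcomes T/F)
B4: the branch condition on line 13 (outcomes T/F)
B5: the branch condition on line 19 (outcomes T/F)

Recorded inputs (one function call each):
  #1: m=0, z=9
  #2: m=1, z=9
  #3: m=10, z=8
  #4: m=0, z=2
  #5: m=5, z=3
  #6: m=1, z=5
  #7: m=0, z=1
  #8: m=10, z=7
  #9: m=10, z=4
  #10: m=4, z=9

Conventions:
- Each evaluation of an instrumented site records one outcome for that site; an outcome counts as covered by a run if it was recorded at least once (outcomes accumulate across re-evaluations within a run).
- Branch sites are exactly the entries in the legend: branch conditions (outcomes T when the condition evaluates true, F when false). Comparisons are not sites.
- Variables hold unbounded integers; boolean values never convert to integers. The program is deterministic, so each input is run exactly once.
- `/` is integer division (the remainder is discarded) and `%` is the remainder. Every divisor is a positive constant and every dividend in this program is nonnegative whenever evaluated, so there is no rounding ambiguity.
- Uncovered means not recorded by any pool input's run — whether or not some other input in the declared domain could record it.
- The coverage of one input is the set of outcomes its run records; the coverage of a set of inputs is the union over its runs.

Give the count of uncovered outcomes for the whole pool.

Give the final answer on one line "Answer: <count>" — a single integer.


test 1 (m=0, z=9) fires B1->T, B2->T, B3->T, B4->F, B5->F; hits B1=T, B2=T, B3=T, B4=F, B5=F
test 2 (m=1, z=9) fires B1->T, B2->T, B3->T, B4->F, B5->T; hits B1=T, B2=T, B3=T, B4=F, B5=T
test 3 (m=10, z=8) fires B1->T, B2->T, B3->T, B4->T, B5->T; hits B1=T, B2=T, B3=T, B4=T, B5=T
test 4 (m=0, z=2) fires B1->T, B2->F, B3->T, B4->F, B5->T; hits B1=T, B2=F, B3=T, B4=F, B5=T
test 5 (m=5, z=3) fires B1->T, B2->F, B3->F, B5->T; hits B1=T, B2=F, B3=F, B5=T
test 6 (m=1, z=5) fires B1->T, B2->T, B3->T, B4->F, B5->T; hits B1=T, B2=T, B3=T, B4=F, B5=T
test 7 (m=0, z=1) fires B1->T, B2->F, B3->T, B4->F, B5->T; hits B1=T, B2=F, B3=T, B4=F, B5=T
test 8 (m=10, z=7) fires B1->T, B2->T, B3->T, B4->T, B5->T; hits B1=T, B2=T, B3=T, B4=T, B5=T
test 9 (m=10, z=4) fires B1->T, B2->T, B3->F, B5->T; hits B1=T, B2=T, B3=F, B5=T
test 10 (m=4, z=9) fires B1->T, B2->T, B3->T, B4->F, B5->T; hits B1=T, B2=T, B3=T, B4=F, B5=T
union over the pool: B1=T, B2=T, B2=F, B3=T, B3=F, B4=T, B4=F, B5=T, B5=F
uncovered (1 of 10): B1=F
Answer: 1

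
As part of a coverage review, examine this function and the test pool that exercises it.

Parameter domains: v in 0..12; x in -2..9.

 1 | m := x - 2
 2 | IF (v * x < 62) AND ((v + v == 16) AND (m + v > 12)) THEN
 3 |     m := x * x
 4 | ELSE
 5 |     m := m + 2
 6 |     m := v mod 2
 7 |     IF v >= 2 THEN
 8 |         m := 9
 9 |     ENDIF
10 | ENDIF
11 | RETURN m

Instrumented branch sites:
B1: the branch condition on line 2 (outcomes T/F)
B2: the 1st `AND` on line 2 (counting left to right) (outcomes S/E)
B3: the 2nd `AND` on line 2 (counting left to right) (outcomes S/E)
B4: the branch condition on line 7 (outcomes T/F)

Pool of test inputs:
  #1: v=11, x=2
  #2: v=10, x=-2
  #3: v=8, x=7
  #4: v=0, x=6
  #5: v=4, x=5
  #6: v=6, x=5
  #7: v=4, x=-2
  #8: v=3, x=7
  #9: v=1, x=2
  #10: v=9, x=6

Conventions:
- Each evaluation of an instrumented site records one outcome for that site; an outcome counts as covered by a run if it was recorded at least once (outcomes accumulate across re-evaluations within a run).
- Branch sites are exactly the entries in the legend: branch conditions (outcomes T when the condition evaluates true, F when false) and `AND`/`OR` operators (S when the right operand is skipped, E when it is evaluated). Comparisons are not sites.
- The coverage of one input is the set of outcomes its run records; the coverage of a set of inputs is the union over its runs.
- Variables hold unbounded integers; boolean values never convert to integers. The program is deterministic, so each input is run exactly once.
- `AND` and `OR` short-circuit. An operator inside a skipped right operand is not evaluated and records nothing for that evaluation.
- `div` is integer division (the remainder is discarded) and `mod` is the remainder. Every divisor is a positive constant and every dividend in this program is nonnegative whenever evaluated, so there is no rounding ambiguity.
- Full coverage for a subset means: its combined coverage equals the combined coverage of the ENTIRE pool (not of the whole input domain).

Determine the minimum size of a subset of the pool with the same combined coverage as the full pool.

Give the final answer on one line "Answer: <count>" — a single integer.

run #1 (v=11, x=2) runs B2->E, B3->S, B1->F, B4->T; records B1=F, B2=E, B3=S, B4=T
run #2 (v=10, x=-2) runs B2->E, B3->S, B1->F, B4->T; records B1=F, B2=E, B3=S, B4=T
run #3 (v=8, x=7) runs B2->E, B3->E, B1->T; records B1=T, B2=E, B3=E
run #4 (v=0, x=6) runs B2->E, B3->S, B1->F, B4->F; records B1=F, B2=E, B3=S, B4=F
run #5 (v=4, x=5) runs B2->E, B3->S, B1->F, B4->T; records B1=F, B2=E, B3=S, B4=T
run #6 (v=6, x=5) runs B2->E, B3->S, B1->F, B4->T; records B1=F, B2=E, B3=S, B4=T
run #7 (v=4, x=-2) runs B2->E, B3->S, B1->F, B4->T; records B1=F, B2=E, B3=S, B4=T
run #8 (v=3, x=7) runs B2->E, B3->S, B1->F, B4->T; records B1=F, B2=E, B3=S, B4=T
run #9 (v=1, x=2) runs B2->E, B3->S, B1->F, B4->F; records B1=F, B2=E, B3=S, B4=F
run #10 (v=9, x=6) runs B2->E, B3->S, B1->F, B4->T; records B1=F, B2=E, B3=S, B4=T
together the pool reaches 7 outcomes: B1=T, B1=F, B2=E, B3=S, B3=E, B4=T, B4=F
every size-1 subset falls short of the 7 outcomes (best: 4/7)
every size-2 subset falls short of the 7 outcomes (best: 6/7)
size 3: inputs {1, 3, 4} cover all 7 outcomes, and no lexicographically smaller subset of this size does

Answer: 3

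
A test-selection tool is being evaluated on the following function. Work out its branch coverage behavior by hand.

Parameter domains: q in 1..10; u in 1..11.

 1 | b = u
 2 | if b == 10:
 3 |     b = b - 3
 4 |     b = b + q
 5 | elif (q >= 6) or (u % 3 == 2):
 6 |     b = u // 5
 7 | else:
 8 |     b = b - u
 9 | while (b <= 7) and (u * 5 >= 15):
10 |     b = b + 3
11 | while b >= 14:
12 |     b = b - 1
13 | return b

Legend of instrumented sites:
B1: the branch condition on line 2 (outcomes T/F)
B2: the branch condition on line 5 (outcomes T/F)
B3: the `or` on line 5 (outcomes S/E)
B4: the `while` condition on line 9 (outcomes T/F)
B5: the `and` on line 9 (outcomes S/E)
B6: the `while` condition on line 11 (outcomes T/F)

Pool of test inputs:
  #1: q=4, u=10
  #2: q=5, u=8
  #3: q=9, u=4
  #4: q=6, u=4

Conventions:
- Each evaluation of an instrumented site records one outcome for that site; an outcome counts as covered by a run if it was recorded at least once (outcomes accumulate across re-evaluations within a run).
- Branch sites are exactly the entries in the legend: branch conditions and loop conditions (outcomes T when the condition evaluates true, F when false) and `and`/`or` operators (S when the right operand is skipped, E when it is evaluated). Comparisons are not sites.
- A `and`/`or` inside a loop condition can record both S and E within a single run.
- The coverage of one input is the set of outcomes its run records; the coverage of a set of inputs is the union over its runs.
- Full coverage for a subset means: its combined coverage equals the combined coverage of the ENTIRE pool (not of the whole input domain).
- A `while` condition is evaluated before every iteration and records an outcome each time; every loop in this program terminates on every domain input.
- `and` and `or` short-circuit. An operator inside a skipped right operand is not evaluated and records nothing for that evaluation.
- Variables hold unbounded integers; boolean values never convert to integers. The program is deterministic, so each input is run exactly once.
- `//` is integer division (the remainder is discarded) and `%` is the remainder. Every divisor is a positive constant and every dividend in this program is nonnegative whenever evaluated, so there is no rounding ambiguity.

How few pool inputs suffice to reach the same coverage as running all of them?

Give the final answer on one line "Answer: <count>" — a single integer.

input #1 (q=4, u=10): covers B1=T, B4=F, B5=S, B6=F
input #2 (q=5, u=8): covers B1=F, B2=T, B3=E, B4=T, B4=F, B5=S, B5=E, B6=F
input #3 (q=9, u=4): covers B1=F, B2=T, B3=S, B4=T, B4=F, B5=S, B5=E, B6=F
input #4 (q=6, u=4): covers B1=F, B2=T, B3=S, B4=T, B4=F, B5=S, B5=E, B6=F
together the pool reaches 10 outcomes: B1=T, B1=F, B2=T, B3=S, B3=E, B4=T, B4=F, B5=S, B5=E, B6=F
every size-1 subset falls short of the 10 outcomes (best: 8/10)
every size-2 subset falls short of the 10 outcomes (best: 9/10)
the canonical winner is {1, 2, 3}: size 3, full 10-outcome coverage, earliest index list among size-3 covers

Answer: 3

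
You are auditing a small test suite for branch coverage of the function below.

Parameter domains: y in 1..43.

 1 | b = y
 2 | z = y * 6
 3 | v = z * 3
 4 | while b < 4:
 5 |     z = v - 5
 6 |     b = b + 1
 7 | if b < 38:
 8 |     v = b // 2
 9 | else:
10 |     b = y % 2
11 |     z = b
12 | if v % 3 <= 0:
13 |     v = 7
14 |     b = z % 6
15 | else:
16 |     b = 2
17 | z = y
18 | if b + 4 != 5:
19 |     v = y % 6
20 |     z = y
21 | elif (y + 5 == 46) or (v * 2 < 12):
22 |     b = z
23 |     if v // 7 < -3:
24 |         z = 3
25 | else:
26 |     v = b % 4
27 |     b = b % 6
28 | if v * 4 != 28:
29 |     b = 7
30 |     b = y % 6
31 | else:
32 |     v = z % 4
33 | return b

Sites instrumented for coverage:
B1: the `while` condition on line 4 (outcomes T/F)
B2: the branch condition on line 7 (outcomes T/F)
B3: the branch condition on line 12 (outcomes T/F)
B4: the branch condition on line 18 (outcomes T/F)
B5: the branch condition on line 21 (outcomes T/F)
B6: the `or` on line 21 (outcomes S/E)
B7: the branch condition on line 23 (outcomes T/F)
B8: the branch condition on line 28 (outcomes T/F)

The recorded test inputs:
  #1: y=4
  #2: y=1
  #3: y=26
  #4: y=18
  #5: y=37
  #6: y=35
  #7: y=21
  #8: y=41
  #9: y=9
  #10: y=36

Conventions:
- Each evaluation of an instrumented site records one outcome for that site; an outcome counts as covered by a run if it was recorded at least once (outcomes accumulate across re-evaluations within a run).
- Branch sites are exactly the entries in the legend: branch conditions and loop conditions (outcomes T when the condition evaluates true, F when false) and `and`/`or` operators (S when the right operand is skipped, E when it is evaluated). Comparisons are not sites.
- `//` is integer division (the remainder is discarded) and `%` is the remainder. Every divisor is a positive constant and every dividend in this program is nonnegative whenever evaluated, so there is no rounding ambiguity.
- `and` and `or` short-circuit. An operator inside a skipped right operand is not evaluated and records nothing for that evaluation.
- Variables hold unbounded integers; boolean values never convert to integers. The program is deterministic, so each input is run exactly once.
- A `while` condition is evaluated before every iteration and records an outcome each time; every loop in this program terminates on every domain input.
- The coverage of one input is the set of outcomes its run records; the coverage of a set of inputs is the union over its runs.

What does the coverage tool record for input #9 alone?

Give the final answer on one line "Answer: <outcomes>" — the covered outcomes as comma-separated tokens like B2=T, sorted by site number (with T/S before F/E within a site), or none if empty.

Running input #9 (y=9), event by event:
  B1->F, B2->T, B3->F, B4->T, B8->T
distinct outcomes covered: B1=F, B2=T, B3=F, B4=T, B8=T

Answer: B1=F, B2=T, B3=F, B4=T, B8=T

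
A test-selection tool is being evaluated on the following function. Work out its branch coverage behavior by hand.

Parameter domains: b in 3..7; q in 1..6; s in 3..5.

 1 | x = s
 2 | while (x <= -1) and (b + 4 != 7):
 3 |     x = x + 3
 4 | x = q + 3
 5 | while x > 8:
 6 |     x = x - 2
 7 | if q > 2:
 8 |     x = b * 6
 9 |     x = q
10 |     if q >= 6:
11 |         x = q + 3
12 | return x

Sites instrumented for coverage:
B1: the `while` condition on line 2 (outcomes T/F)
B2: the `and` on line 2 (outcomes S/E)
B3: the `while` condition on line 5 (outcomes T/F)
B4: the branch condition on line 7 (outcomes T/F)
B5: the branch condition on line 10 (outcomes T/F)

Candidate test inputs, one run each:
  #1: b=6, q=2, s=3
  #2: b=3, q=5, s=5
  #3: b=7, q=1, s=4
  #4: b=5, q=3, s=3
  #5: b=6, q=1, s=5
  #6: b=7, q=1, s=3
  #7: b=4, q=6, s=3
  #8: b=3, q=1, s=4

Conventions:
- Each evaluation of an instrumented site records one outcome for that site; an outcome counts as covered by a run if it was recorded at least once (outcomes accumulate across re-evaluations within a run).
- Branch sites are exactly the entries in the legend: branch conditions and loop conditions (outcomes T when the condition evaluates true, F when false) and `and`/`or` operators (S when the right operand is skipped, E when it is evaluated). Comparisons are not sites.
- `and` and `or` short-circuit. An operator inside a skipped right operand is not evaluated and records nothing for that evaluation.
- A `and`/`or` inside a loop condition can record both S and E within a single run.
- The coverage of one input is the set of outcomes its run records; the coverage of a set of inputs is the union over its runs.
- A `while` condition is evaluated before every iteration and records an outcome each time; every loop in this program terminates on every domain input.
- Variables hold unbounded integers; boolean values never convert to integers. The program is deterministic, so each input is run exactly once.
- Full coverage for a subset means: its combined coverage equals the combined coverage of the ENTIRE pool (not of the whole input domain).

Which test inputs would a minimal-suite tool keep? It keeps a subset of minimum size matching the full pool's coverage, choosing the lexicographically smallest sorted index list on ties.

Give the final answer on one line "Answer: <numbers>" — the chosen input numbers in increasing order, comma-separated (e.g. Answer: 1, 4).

#1 (b=6, q=2, s=3) -> B2->S, B1->F, B3->F, B4->F; covered: B1=F, B2=S, B3=F, B4=F
#2 (b=3, q=5, s=5) -> B2->S, B1->F, B3->F, B4->T, B5->F; covered: B1=F, B2=S, B3=F, B4=T, B5=F
#3 (b=7, q=1, s=4) -> B2->S, B1->F, B3->F, B4->F; covered: B1=F, B2=S, B3=F, B4=F
#4 (b=5, q=3, s=3) -> B2->S, B1->F, B3->F, B4->T, B5->F; covered: B1=F, B2=S, B3=F, B4=T, B5=F
#5 (b=6, q=1, s=5) -> B2->S, B1->F, B3->F, B4->F; covered: B1=F, B2=S, B3=F, B4=F
#6 (b=7, q=1, s=3) -> B2->S, B1->F, B3->F, B4->F; covered: B1=F, B2=S, B3=F, B4=F
#7 (b=4, q=6, s=3) -> B2->S, B1->F, B3->T, B3->F, B4->T, B5->T; covered: B1=F, B2=S, B3=T, B3=F, B4=T, B5=T
#8 (b=3, q=1, s=4) -> B2->S, B1->F, B3->F, B4->F; covered: B1=F, B2=S, B3=F, B4=F
together the pool reaches 8 outcomes: B1=F, B2=S, B3=T, B3=F, B4=T, B4=F, B5=T, B5=F
size 1 is not enough: best union over all size-1 subsets is 6/8
size 2 is not enough: best union over all size-2 subsets is 7/8
inputs {1, 2, 7} (size 3) cover everything; no size-3 subset with a lexicographically smaller index list covers all 8

Answer: 1, 2, 7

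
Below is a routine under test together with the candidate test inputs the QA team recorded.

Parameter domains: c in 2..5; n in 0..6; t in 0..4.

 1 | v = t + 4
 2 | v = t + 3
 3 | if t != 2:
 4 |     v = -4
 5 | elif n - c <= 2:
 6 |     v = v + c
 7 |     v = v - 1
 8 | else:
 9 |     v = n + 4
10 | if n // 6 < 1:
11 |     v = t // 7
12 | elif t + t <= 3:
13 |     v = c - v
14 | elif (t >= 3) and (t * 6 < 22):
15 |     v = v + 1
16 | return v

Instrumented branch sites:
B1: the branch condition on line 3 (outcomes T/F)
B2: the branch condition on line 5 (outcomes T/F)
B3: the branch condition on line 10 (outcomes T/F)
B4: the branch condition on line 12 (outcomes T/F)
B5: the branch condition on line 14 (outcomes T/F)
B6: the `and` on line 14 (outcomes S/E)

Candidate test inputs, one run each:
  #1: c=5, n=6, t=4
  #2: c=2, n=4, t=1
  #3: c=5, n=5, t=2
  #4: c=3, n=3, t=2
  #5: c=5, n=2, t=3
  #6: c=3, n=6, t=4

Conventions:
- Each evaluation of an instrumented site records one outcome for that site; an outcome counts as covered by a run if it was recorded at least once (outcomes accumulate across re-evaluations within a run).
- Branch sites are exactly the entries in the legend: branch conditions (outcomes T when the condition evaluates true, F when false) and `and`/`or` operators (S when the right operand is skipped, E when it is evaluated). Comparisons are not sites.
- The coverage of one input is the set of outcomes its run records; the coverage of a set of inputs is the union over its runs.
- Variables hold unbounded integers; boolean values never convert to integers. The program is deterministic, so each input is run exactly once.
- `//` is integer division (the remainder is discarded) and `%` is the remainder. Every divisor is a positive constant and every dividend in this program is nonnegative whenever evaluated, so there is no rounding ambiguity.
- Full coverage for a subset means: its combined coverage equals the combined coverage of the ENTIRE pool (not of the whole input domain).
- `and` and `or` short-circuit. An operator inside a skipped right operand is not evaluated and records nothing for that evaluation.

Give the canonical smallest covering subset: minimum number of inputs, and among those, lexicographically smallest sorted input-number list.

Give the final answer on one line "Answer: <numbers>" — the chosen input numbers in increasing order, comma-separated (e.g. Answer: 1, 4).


input #1, c=5, n=6, t=4: events B1->T, B3->F, B4->F, B6->E, B5->F; outcomes B1=T, B3=F, B4=F, B5=F, B6=E
input #2, c=2, n=4, t=1: events B1->T, B3->T; outcomes B1=T, B3=T
input #3, c=5, n=5, t=2: events B1->F, B2->T, B3->T; outcomes B1=F, B2=T, B3=T
input #4, c=3, n=3, t=2: events B1->F, B2->T, B3->T; outcomes B1=F, B2=T, B3=T
input #5, c=5, n=2, t=3: events B1->T, B3->T; outcomes B1=T, B3=T
input #6, c=3, n=6, t=4: events B1->T, B3->F, B4->F, B6->E, B5->F; outcomes B1=T, B3=F, B4=F, B5=F, B6=E
union over all inputs: B1=T, B1=F, B2=T, B3=T, B3=F, B4=F, B5=F, B6=E (8 outcomes)
checked all size-1 subsets: none covers 8 outcomes (max 5/8)
size 2: inputs {1, 3} cover all 8 outcomes, and no lexicographically smaller subset of this size does
Answer: 1, 3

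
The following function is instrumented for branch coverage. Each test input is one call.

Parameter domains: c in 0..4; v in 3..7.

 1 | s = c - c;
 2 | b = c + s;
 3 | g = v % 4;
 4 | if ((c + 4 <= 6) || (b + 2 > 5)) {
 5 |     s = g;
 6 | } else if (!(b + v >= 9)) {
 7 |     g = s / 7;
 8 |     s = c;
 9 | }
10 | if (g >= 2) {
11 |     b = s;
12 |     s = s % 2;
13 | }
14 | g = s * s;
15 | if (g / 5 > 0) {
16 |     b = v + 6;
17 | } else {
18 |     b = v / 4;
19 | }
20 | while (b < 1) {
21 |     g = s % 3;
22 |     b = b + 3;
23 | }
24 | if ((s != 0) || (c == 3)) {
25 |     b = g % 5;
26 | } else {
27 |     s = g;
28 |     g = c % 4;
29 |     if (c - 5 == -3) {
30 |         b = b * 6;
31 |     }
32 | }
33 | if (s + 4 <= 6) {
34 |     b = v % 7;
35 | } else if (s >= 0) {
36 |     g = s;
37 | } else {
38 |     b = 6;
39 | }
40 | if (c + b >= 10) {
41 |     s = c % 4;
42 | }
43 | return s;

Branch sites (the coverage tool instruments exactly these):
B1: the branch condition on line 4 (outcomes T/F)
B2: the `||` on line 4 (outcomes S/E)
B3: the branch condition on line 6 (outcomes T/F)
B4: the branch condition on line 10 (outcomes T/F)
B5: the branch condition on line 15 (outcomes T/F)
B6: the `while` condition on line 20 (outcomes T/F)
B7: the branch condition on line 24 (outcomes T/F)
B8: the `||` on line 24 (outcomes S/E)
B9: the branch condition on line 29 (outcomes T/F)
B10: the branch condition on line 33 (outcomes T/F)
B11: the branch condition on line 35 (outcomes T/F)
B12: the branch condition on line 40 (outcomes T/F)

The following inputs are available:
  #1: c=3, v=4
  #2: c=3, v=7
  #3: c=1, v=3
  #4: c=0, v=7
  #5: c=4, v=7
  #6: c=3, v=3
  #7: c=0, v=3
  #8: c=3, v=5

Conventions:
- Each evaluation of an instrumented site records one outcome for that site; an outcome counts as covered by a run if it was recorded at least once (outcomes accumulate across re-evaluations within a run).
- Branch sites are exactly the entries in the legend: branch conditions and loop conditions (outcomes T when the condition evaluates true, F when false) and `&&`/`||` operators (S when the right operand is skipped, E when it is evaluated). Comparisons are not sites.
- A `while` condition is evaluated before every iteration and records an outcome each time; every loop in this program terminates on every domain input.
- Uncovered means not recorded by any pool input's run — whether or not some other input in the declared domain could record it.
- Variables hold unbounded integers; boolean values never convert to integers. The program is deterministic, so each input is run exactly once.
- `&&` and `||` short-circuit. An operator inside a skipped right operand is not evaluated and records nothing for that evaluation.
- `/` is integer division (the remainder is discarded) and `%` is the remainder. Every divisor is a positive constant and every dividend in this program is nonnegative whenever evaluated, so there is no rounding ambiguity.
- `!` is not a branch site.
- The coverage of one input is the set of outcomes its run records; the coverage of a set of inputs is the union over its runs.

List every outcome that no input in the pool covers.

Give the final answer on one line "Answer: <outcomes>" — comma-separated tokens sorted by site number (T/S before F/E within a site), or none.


input #1 (c=3, v=4): covers B1=F, B2=E, B3=T, B4=F, B5=T, B6=F, B7=T, B8=S, B10=F, B11=T, B12=F
input #2 (c=3, v=7): covers B1=F, B2=E, B3=F, B4=T, B5=F, B6=F, B7=T, B8=E, B10=T, B12=F
input #3 (c=1, v=3): covers B1=T, B2=S, B4=T, B5=F, B6=T, B6=F, B7=T, B8=S, B10=T, B12=F
input #4 (c=0, v=7): covers B1=T, B2=S, B4=T, B5=F, B6=F, B7=T, B8=S, B10=T, B12=F
input #5 (c=4, v=7): covers B1=T, B2=E, B4=T, B5=F, B6=F, B7=T, B8=S, B10=T, B12=F
input #6 (c=3, v=3): covers B1=F, B2=E, B3=T, B4=F, B5=T, B6=F, B7=T, B8=S, B10=F, B11=T, B12=F
input #7 (c=0, v=3): covers B1=T, B2=S, B4=T, B5=F, B6=T, B6=F, B7=T, B8=S, B10=T, B12=F
input #8 (c=3, v=5): covers B1=F, B2=E, B3=T, B4=F, B5=T, B6=F, B7=T, B8=S, B10=F, B11=T, B12=F
union over the pool: B1=T, B1=F, B2=S, B2=E, B3=T, B3=F, B4=T, B4=F, B5=T, B5=F, B6=T, B6=F, B7=T, B8=S, B8=E, B10=T, B10=F, B11=T, B12=F
uncovered (5 of 24): B7=F, B9=T, B9=F, B11=F, B12=T
Answer: B7=F, B9=T, B9=F, B11=F, B12=T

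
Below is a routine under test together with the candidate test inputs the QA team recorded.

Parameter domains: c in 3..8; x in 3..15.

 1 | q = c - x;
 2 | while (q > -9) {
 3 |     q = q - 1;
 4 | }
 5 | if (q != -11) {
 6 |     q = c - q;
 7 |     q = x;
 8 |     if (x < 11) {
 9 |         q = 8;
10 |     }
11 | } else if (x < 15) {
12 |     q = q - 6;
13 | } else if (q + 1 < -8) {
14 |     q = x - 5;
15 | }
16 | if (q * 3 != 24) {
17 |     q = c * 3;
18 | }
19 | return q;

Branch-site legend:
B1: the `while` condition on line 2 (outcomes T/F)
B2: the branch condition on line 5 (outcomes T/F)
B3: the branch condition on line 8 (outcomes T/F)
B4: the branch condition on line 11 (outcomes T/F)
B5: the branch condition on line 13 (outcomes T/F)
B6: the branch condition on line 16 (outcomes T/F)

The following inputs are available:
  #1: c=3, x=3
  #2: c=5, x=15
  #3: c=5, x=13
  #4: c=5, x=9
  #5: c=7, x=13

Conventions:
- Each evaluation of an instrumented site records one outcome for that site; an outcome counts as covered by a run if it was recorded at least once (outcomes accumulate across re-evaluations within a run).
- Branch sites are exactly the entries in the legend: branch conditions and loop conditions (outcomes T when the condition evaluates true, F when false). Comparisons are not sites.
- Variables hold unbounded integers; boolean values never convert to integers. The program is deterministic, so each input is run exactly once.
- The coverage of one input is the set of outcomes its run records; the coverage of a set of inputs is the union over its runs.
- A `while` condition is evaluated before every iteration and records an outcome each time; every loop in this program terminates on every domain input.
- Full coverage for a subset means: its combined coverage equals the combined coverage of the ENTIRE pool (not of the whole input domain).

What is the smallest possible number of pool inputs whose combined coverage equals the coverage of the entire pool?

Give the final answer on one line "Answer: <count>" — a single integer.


#1 (c=3, x=3) -> B1->T, B1->T, B1->T, B1->T, B1->T, B1->T, B1->T, B1->T, B1->T, B1->F, B2->T, B3->T, B6->F; covered: B1=T, B1=F, B2=T, B3=T, B6=F
#2 (c=5, x=15) -> B1->F, B2->T, B3->F, B6->T; covered: B1=F, B2=T, B3=F, B6=T
#3 (c=5, x=13) -> B1->T, B1->F, B2->T, B3->F, B6->T; covered: B1=T, B1=F, B2=T, B3=F, B6=T
#4 (c=5, x=9) -> B1->T, B1->T, B1->T, B1->T, B1->T, B1->F, B2->T, B3->T, B6->F; covered: B1=T, B1=F, B2=T, B3=T, B6=F
#5 (c=7, x=13) -> B1->T, B1->T, B1->T, B1->F, B2->T, B3->F, B6->T; covered: B1=T, B1=F, B2=T, B3=F, B6=T
together the pool reaches 7 outcomes: B1=T, B1=F, B2=T, B3=T, B3=F, B6=T, B6=F
no size-1 subset reaches all 7 outcomes (best union: 5/7)
inputs {1, 2} (size 2) cover everything; no size-2 subset with a lexicographically smaller index list covers all 7
Answer: 2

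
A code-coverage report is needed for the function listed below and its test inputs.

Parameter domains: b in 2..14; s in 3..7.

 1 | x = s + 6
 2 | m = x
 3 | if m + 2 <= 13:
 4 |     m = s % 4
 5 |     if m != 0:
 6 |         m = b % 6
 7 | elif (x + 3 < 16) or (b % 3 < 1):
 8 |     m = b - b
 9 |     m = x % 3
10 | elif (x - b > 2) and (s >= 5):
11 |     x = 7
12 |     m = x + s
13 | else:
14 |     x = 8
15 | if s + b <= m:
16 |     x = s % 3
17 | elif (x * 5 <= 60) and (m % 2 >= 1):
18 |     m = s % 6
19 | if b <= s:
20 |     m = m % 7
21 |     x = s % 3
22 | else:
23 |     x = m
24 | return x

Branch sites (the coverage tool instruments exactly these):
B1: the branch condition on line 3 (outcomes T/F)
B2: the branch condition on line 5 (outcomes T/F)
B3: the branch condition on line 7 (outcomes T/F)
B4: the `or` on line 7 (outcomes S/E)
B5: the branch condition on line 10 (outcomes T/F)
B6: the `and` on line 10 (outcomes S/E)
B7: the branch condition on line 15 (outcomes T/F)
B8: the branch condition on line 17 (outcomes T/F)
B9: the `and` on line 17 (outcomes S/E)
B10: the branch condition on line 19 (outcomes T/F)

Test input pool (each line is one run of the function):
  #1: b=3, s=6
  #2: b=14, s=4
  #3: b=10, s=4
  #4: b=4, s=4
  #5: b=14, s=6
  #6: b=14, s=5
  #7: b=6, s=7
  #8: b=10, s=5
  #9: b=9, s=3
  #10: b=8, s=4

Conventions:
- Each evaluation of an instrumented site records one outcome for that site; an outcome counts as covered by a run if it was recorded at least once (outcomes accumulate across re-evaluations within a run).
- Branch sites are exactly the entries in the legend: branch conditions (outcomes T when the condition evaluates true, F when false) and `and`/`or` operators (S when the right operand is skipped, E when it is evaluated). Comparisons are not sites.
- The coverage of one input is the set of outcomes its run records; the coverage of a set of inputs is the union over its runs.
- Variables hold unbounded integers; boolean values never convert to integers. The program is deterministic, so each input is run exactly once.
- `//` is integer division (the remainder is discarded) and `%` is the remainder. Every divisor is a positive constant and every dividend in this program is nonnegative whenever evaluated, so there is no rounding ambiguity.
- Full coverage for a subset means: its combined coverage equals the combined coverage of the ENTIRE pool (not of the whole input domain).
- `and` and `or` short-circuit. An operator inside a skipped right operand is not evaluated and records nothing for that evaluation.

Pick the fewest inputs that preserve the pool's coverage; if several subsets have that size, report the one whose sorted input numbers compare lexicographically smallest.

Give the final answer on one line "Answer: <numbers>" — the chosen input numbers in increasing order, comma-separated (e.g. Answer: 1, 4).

test 1 (b=3, s=6) fires B1->F, B4->S, B3->T, B7->F, B9->E, B8->F, B10->T; hits B1=F, B3=T, B4=S, B7=F, B8=F, B9=E, B10=T
test 2 (b=14, s=4) fires B1->T, B2->F, B7->F, B9->E, B8->F, B10->F; hits B1=T, B2=F, B7=F, B8=F, B9=E, B10=F
test 3 (b=10, s=4) fires B1->T, B2->F, B7->F, B9->E, B8->F, B10->F; hits B1=T, B2=F, B7=F, B8=F, B9=E, B10=F
test 4 (b=4, s=4) fires B1->T, B2->F, B7->F, B9->E, B8->F, B10->T; hits B1=T, B2=F, B7=F, B8=F, B9=E, B10=T
test 5 (b=14, s=6) fires B1->F, B4->S, B3->T, B7->F, B9->E, B8->F, B10->F; hits B1=F, B3=T, B4=S, B7=F, B8=F, B9=E, B10=F
test 6 (b=14, s=5) fires B1->T, B2->T, B7->F, B9->E, B8->F, B10->F; hits B1=T, B2=T, B7=F, B8=F, B9=E, B10=F
test 7 (b=6, s=7) fires B1->F, B4->E, B3->T, B7->F, B9->S, B8->F, B10->T; hits B1=F, B3=T, B4=E, B7=F, B8=F, B9=S, B10=T
test 8 (b=10, s=5) fires B1->T, B2->T, B7->F, B9->E, B8->F, B10->F; hits B1=T, B2=T, B7=F, B8=F, B9=E, B10=F
test 9 (b=9, s=3) fires B1->T, B2->T, B7->F, B9->E, B8->T, B10->F; hits B1=T, B2=T, B7=F, B8=T, B9=E, B10=F
test 10 (b=8, s=4) fires B1->T, B2->F, B7->F, B9->E, B8->F, B10->F; hits B1=T, B2=F, B7=F, B8=F, B9=E, B10=F
together the pool reaches 14 outcomes: B1=T, B1=F, B2=T, B2=F, B3=T, B4=S, B4=E, B7=F, B8=T, B8=F, B9=S, B9=E, B10=T, B10=F
size 1 is not enough: best union over all size-1 subsets is 7/14
size 2 is not enough: best union over all size-2 subsets is 12/14
size 3 is not enough: best union over all size-3 subsets is 13/14
at size 4, {1, 2, 7, 9} reaches all 14 outcomes; every lexicographically earlier size-4 subset fails

Answer: 1, 2, 7, 9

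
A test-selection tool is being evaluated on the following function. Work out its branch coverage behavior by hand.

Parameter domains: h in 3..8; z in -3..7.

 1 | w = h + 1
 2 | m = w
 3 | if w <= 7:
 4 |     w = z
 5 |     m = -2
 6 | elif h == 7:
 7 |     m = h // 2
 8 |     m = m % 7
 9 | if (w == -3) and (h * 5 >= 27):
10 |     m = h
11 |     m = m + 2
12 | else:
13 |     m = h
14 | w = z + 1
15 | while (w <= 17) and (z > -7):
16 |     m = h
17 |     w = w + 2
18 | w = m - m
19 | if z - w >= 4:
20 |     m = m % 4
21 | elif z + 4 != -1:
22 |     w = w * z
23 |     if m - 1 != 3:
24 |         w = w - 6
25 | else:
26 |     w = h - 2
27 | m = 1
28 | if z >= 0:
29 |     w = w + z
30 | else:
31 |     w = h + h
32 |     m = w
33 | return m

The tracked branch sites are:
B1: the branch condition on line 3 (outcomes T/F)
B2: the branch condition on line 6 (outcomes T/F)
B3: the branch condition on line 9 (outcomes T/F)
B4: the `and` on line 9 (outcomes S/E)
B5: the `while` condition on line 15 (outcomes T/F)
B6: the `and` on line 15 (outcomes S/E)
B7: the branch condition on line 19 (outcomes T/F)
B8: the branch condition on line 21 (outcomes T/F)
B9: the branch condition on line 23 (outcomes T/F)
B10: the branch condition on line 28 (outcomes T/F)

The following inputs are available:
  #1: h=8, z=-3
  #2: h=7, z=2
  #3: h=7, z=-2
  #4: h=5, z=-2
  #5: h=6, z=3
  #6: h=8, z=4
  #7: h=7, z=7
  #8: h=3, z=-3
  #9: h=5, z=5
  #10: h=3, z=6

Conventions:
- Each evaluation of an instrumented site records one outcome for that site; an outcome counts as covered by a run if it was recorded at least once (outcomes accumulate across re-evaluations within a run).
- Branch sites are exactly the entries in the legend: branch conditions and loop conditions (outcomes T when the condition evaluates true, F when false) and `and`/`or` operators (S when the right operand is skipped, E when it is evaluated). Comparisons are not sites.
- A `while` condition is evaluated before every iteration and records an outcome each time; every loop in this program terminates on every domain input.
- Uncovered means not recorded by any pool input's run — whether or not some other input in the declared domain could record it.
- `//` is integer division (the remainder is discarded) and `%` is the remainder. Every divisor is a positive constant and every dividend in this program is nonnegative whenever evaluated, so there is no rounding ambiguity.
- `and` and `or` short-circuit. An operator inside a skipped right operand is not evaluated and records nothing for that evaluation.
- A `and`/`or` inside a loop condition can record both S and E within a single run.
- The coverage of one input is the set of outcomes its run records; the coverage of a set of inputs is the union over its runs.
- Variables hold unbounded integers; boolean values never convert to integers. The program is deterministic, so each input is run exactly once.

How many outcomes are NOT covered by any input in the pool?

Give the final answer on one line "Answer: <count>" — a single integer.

#1 (h=8, z=-3) -> B1->F, B2->F, B4->S, B3->F, B6->E, B5->T, B6->E, B5->T, B6->E, B5->T, B6->E, B5->T, B6->E, B5->T, ...; covered: B1=F, B2=F, B3=F, B4=S, B5=T, B5=F, B6=S, B6=E, B7=F, B8=T, B9=T, B10=F
#2 (h=7, z=2) -> B1->F, B2->T, B4->S, B3->F, B6->E, B5->T, B6->E, B5->T, B6->E, B5->T, B6->E, B5->T, B6->E, B5->T, ...; covered: B1=F, B2=T, B3=F, B4=S, B5=T, B5=F, B6=S, B6=E, B7=F, B8=T, B9=T, B10=T
#3 (h=7, z=-2) -> B1->F, B2->T, B4->S, B3->F, B6->E, B5->T, B6->E, B5->T, B6->E, B5->T, B6->E, B5->T, B6->E, B5->T, ...; covered: B1=F, B2=T, B3=F, B4=S, B5=T, B5=F, B6=S, B6=E, B7=F, B8=T, B9=T, B10=F
#4 (h=5, z=-2) -> B1->T, B4->S, B3->F, B6->E, B5->T, B6->E, B5->T, B6->E, B5->T, B6->E, B5->T, B6->E, B5->T, B6->E, ...; covered: B1=T, B3=F, B4=S, B5=T, B5=F, B6=S, B6=E, B7=F, B8=T, B9=T, B10=F
#5 (h=6, z=3) -> B1->T, B4->S, B3->F, B6->E, B5->T, B6->E, B5->T, B6->E, B5->T, B6->E, B5->T, B6->E, B5->T, B6->E, ...; covered: B1=T, B3=F, B4=S, B5=T, B5=F, B6=S, B6=E, B7=F, B8=T, B9=T, B10=T
#6 (h=8, z=4) -> B1->F, B2->F, B4->S, B3->F, B6->E, B5->T, B6->E, B5->T, B6->E, B5->T, B6->E, B5->T, B6->E, B5->T, ...; covered: B1=F, B2=F, B3=F, B4=S, B5=T, B5=F, B6=S, B6=E, B7=T, B10=T
#7 (h=7, z=7) -> B1->F, B2->T, B4->S, B3->F, B6->E, B5->T, B6->E, B5->T, B6->E, B5->T, B6->E, B5->T, B6->E, B5->T, ...; covered: B1=F, B2=T, B3=F, B4=S, B5=T, B5=F, B6=S, B6=E, B7=T, B10=T
#8 (h=3, z=-3) -> B1->T, B4->E, B3->F, B6->E, B5->T, B6->E, B5->T, B6->E, B5->T, B6->E, B5->T, B6->E, B5->T, B6->E, ...; covered: B1=T, B3=F, B4=E, B5=T, B5=F, B6=S, B6=E, B7=F, B8=T, B9=T, B10=F
#9 (h=5, z=5) -> B1->T, B4->S, B3->F, B6->E, B5->T, B6->E, B5->T, B6->E, B5->T, B6->E, B5->T, B6->E, B5->T, B6->E, ...; covered: B1=T, B3=F, B4=S, B5=T, B5=F, B6=S, B6=E, B7=T, B10=T
#10 (h=3, z=6) -> B1->T, B4->S, B3->F, B6->E, B5->T, B6->E, B5->T, B6->E, B5->T, B6->E, B5->T, B6->E, B5->T, B6->E, ...; covered: B1=T, B3=F, B4=S, B5=T, B5=F, B6=S, B6=E, B7=T, B10=T
union over the pool: B1=T, B1=F, B2=T, B2=F, B3=F, B4=S, B4=E, B5=T, B5=F, B6=S, B6=E, B7=T, B7=F, B8=T, B9=T, B10=T, B10=F
uncovered (3 of 20): B3=T, B8=F, B9=F

Answer: 3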